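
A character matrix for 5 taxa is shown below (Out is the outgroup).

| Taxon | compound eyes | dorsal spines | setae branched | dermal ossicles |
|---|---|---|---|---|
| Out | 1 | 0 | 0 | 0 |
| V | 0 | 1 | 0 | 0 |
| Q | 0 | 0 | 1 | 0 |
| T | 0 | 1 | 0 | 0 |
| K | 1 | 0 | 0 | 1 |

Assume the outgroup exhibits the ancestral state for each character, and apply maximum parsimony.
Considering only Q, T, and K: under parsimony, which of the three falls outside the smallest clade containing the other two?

K

Character polarity is set by the outgroup: the derived state is whichever differs from the outgroup's state, so for compound eyes the derived state is '0', and for the remaining characters it is '1'.
compound eyes (derived state '0') is shared by Q, T, and V — a synapomorphy uniting that clade.
dorsal spines (derived state '1') is shared by T and V — a synapomorphy uniting that clade.
setae branched: derived state '1' in Q only — an autapomorphy, so it tells us nothing about relationships among taxa.
dermal ossicles: derived state '1' in K only — an autapomorphy, so it tells us nothing about relationships among taxa.
Most parsimonious ingroup topology: (((V,T),Q),K).
T and Q share a more recent common ancestor with each other than either does with K, so K is the least closely related of the three.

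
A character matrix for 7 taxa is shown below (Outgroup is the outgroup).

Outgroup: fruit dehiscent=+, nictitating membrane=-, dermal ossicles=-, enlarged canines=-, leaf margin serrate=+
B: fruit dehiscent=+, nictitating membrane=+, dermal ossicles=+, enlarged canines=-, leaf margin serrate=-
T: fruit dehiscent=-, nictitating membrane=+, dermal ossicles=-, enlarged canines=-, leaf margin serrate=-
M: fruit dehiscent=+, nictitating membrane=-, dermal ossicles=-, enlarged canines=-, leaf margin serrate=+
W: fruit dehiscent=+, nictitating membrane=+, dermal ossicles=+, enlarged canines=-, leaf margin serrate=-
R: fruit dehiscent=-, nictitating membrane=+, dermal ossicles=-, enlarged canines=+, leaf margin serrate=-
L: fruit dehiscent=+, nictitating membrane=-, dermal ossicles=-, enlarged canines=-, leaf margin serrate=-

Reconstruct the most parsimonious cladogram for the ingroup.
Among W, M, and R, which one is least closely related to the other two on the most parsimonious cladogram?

Character polarity is set by the outgroup: the derived state is whichever differs from the outgroup's state, so for fruit dehiscent, leaf margin serrate the derived state is '-', and for the remaining characters it is '+'.
fruit dehiscent (derived state '-') is shared by R and T — a synapomorphy uniting that clade.
nictitating membrane: derived state '+' in B, R, T, and W only — synapomorphy for {B, R, T, W}.
dermal ossicles (derived state '+') is shared by B and W — a synapomorphy uniting that clade.
enlarged canines: derived state '+' in R only — an autapomorphy, so it tells us nothing about relationships among taxa.
Only B, L, R, T, and W show the derived state '-' for leaf margin serrate, supporting them as a clade.
Most parsimonious ingroup topology: ((((B,W),(T,R)),L),M).
W and R share a more recent common ancestor with each other than either does with M, so M is the least closely related of the three.

M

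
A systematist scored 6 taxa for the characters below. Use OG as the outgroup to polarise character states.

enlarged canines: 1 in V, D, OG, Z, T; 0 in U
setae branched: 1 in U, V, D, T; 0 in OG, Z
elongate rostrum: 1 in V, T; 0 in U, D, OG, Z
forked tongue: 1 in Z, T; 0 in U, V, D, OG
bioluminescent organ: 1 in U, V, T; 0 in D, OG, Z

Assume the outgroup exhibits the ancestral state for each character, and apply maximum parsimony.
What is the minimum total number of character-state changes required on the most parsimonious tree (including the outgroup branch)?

6

Character polarity is set by the outgroup: the derived state is whichever differs from the outgroup's state, so for enlarged canines the derived state is '0', and for the remaining characters it is '1'.
enlarged canines (derived state '0') is unique to U (autapomorphy; uninformative for grouping).
Only D, T, U, and V show the derived state '1' for setae branched, supporting them as a clade.
Only T and V show the derived state '1' for elongate rostrum, supporting them as a clade.
forked tongue groups T and Z, which is incompatible with the clades supported by the remaining characters; treating it as convergent (homoplasy) costs fewer steps than any alternative tree.
bioluminescent organ (derived state '1') is shared by T, U, and V — a synapomorphy uniting that clade.
Most parsimonious ingroup topology: (((U,(T,V)),D),Z).
Changes per character on this tree: enlarged canines: 1; setae branched: 1; elongate rostrum: 1; forked tongue: 2; bioluminescent organ: 1.
Total = 6.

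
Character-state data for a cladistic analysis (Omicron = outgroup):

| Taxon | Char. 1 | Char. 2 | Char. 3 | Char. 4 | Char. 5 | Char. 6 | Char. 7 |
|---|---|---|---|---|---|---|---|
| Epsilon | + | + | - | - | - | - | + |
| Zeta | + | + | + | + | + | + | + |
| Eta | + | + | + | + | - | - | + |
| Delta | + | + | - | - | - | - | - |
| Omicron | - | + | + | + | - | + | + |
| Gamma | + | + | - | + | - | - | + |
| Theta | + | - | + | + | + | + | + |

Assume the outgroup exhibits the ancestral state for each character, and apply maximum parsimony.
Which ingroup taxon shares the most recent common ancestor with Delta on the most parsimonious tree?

Character polarity is set by the outgroup: the derived state is whichever differs from the outgroup's state, so for Char. 2, Char. 3, Char. 4, Char. 6, Char. 7 the derived state is '-', and for the remaining characters it is '+'.
All ingroup taxa share the derived state '+' for Char. 1; it defines the ingroup but does not resolve relationships within it.
Char. 2: derived state '-' in Theta only — an autapomorphy, so it tells us nothing about relationships among taxa.
Only Delta, Epsilon, and Gamma show the derived state '-' for Char. 3, supporting them as a clade.
Only Delta and Epsilon show the derived state '-' for Char. 4, supporting them as a clade.
Only Theta and Zeta show the derived state '+' for Char. 5, supporting them as a clade.
Only Delta, Epsilon, Eta, and Gamma show the derived state '-' for Char. 6, supporting them as a clade.
Char. 7: derived state '-' in Delta only — an autapomorphy, so it tells us nothing about relationships among taxa.
Most parsimonious ingroup topology: ((Eta,((Epsilon,Delta),Gamma)),(Theta,Zeta)).
Delta and Epsilon form a cherry on this tree, so they are sister taxa.

Epsilon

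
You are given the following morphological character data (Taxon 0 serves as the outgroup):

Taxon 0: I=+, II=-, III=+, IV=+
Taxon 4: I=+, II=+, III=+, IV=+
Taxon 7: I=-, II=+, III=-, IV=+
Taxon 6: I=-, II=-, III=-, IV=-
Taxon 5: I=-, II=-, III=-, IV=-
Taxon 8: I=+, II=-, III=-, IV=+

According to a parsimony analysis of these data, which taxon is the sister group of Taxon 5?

Character polarity is set by the outgroup: the derived state is whichever differs from the outgroup's state, so for I, III, IV the derived state is '-', and for the remaining characters it is '+'.
I: derived state '-' in Taxon 5, Taxon 6, and Taxon 7 only — synapomorphy for {Taxon 5, Taxon 6, Taxon 7}.
II groups Taxon 4 and Taxon 7, which is incompatible with the clades supported by the remaining characters; treating it as convergent (homoplasy) costs fewer steps than any alternative tree.
III: derived state '-' in Taxon 5, Taxon 6, Taxon 7, and Taxon 8 only — synapomorphy for {Taxon 5, Taxon 6, Taxon 7, Taxon 8}.
IV (derived state '-') is shared by Taxon 5 and Taxon 6 — a synapomorphy uniting that clade.
Most parsimonious ingroup topology: (Taxon 4,((Taxon 7,(Taxon 6,Taxon 5)),Taxon 8)).
Taxon 5 and Taxon 6 form a cherry on this tree, so they are sister taxa.

Taxon 6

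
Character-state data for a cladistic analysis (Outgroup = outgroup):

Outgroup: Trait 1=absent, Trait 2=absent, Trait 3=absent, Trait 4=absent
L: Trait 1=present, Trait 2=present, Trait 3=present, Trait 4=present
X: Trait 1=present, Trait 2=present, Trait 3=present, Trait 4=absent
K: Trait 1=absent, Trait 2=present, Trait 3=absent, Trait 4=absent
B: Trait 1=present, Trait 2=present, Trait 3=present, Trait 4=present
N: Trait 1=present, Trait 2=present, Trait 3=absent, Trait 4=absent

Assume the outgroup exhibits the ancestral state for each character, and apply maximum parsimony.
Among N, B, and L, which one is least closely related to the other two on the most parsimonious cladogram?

N

The outgroup has state 'absent' for every character, so 'present' is the derived state throughout.
Trait 1: derived state 'present' in B, L, N, and X only — synapomorphy for {B, L, N, X}.
Trait 2 (derived state 'present') is shared by all ingroup taxa — unites the whole ingroup.
Trait 3 (derived state 'present') is shared by B, L, and X — a synapomorphy uniting that clade.
Only B and L show the derived state 'present' for Trait 4, supporting them as a clade.
Most parsimonious ingroup topology: ((N,(X,(B,L))),K).
B and L share a more recent common ancestor with each other than either does with N, so N is the least closely related of the three.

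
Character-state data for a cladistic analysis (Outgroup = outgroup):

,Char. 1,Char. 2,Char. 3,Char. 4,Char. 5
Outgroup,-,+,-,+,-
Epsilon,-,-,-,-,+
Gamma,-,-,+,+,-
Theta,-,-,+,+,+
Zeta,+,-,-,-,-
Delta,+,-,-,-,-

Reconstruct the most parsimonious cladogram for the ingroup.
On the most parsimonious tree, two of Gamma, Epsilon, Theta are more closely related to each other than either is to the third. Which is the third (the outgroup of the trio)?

Character polarity is set by the outgroup: the derived state is whichever differs from the outgroup's state, so for Char. 2, Char. 4 the derived state is '-', and for the remaining characters it is '+'.
Char. 1 (derived state '+') is shared by Delta and Zeta — a synapomorphy uniting that clade.
All ingroup taxa share the derived state '-' for Char. 2; it defines the ingroup but does not resolve relationships within it.
Char. 3 (derived state '+') is shared by Gamma and Theta — a synapomorphy uniting that clade.
Char. 4: derived state '-' in Delta, Epsilon, and Zeta only — synapomorphy for {Delta, Epsilon, Zeta}.
Char. 5 (state '+') occurs in Epsilon and Theta but conflicts with the nesting implied by the other characters — most parsimoniously interpreted as homoplasy.
Most parsimonious ingroup topology: ((Epsilon,(Zeta,Delta)),(Gamma,Theta)).
Gamma and Theta share a more recent common ancestor with each other than either does with Epsilon, so Epsilon is the least closely related of the three.

Epsilon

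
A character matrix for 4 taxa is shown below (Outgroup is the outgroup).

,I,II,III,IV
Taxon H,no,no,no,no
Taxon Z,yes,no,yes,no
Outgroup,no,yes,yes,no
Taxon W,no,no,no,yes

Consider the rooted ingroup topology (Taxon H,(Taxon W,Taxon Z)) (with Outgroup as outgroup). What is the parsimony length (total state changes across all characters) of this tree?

5

Map each character onto (Taxon H,(Taxon W,Taxon Z)) (rooted by Outgroup) and count the minimum state changes it requires (Fitch parsimony):
I: 1; II: 1; III: 2; IV: 1.
Total tree length = 5.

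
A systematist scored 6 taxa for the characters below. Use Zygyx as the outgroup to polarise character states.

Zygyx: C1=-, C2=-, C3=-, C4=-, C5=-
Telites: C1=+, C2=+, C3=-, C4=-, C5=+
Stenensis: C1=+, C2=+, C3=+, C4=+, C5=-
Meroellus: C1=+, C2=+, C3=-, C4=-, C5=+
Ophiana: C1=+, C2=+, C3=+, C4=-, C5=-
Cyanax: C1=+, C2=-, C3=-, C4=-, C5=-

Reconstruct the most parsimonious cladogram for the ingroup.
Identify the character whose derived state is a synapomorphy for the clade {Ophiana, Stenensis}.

The outgroup has state '-' for every character, so '+' is the derived state throughout.
All ingroup taxa share the derived state '+' for C1; it defines the ingroup but does not resolve relationships within it.
Only Meroellus, Ophiana, Stenensis, and Telites show the derived state '+' for C2, supporting them as a clade.
C3 (derived state '+') is shared by Ophiana and Stenensis — a synapomorphy uniting that clade.
C4 (derived state '+') is unique to Stenensis (autapomorphy; uninformative for grouping).
C5: derived state '+' in Meroellus and Telites only — synapomorphy for {Meroellus, Telites}.
Most parsimonious ingroup topology: (((Telites,Meroellus),(Stenensis,Ophiana)),Cyanax).
The clade {Ophiana, Stenensis} is supported by C3: its derived state '+' occurs in exactly those taxa and in no other taxon (including the outgroup).

C3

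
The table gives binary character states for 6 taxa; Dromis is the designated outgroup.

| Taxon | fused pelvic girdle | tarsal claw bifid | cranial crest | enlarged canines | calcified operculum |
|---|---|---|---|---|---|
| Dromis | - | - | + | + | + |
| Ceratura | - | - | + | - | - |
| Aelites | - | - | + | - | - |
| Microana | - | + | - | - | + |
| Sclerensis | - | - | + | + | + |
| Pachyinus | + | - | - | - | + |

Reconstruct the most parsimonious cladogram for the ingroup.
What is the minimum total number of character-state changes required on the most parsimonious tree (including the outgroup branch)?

5

Character polarity is set by the outgroup: the derived state is whichever differs from the outgroup's state, so for cranial crest, enlarged canines, calcified operculum the derived state is '-', and for the remaining characters it is '+'.
fused pelvic girdle: derived state '+' in Pachyinus only — an autapomorphy, so it tells us nothing about relationships among taxa.
tarsal claw bifid (derived state '+') is unique to Microana (autapomorphy; uninformative for grouping).
cranial crest: derived state '-' in Microana and Pachyinus only — synapomorphy for {Microana, Pachyinus}.
Only Aelites, Ceratura, Microana, and Pachyinus show the derived state '-' for enlarged canines, supporting them as a clade.
Only Aelites and Ceratura show the derived state '-' for calcified operculum, supporting them as a clade.
Most parsimonious ingroup topology: (((Ceratura,Aelites),(Microana,Pachyinus)),Sclerensis).
Changes per character on this tree: fused pelvic girdle: 1; tarsal claw bifid: 1; cranial crest: 1; enlarged canines: 1; calcified operculum: 1.
Total = 5.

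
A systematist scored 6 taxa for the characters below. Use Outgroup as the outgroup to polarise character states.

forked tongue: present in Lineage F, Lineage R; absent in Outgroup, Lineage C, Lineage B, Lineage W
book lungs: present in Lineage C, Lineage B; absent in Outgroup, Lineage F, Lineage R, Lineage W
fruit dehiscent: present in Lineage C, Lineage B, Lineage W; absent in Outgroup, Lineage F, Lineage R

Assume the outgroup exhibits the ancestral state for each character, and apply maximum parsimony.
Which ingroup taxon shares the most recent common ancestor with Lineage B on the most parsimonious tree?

Lineage C

The outgroup has state 'absent' for every character, so 'present' is the derived state throughout.
forked tongue (derived state 'present') is shared by Lineage F and Lineage R — a synapomorphy uniting that clade.
Only Lineage B and Lineage C show the derived state 'present' for book lungs, supporting them as a clade.
Only Lineage B, Lineage C, and Lineage W show the derived state 'present' for fruit dehiscent, supporting them as a clade.
Most parsimonious ingroup topology: ((Lineage F,Lineage R),((Lineage C,Lineage B),Lineage W)).
Lineage B and Lineage C form a cherry on this tree, so they are sister taxa.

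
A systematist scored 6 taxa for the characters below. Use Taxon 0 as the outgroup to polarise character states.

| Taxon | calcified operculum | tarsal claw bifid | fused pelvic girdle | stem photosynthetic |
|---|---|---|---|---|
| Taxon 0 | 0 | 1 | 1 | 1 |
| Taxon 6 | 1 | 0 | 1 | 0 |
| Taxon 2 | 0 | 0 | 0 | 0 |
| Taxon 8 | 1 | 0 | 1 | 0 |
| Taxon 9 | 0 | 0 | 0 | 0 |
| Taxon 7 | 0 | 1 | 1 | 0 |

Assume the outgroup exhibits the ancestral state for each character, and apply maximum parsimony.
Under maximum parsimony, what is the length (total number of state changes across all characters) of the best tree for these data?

4

Character polarity is set by the outgroup: the derived state is whichever differs from the outgroup's state, so for tarsal claw bifid, fused pelvic girdle, stem photosynthetic the derived state is '0', and for the remaining characters it is '1'.
calcified operculum (derived state '1') is shared by Taxon 6 and Taxon 8 — a synapomorphy uniting that clade.
Only Taxon 2, Taxon 6, Taxon 8, and Taxon 9 show the derived state '0' for tarsal claw bifid, supporting them as a clade.
fused pelvic girdle (derived state '0') is shared by Taxon 2 and Taxon 9 — a synapomorphy uniting that clade.
stem photosynthetic (derived state '0') is shared by all ingroup taxa — unites the whole ingroup.
Most parsimonious ingroup topology: (((Taxon 6,Taxon 8),(Taxon 2,Taxon 9)),Taxon 7).
Changes per character on this tree: calcified operculum: 1; tarsal claw bifid: 1; fused pelvic girdle: 1; stem photosynthetic: 1.
Total = 4.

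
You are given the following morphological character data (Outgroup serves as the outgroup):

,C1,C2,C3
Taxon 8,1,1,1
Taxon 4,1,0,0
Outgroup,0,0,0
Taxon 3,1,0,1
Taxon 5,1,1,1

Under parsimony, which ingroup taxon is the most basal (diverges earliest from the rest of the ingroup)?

The outgroup has state '0' for every character, so '1' is the derived state throughout.
All ingroup taxa share the derived state '1' for C1; it defines the ingroup but does not resolve relationships within it.
C2 (derived state '1') is shared by Taxon 5 and Taxon 8 — a synapomorphy uniting that clade.
Only Taxon 3, Taxon 5, and Taxon 8 show the derived state '1' for C3, supporting them as a clade.
Most parsimonious ingroup topology: (((Taxon 5,Taxon 8),Taxon 3),Taxon 4).
Taxon 4 is sister to the clade containing all other ingroup taxa, so it is the earliest-diverging (most basal) ingroup lineage.

Taxon 4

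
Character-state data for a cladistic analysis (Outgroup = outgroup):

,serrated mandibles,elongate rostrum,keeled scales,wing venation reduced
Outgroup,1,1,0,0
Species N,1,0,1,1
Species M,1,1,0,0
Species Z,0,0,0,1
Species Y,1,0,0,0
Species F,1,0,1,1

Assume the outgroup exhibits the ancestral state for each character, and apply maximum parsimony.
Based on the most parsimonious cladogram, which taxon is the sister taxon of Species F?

Species N

Character polarity is set by the outgroup: the derived state is whichever differs from the outgroup's state, so for serrated mandibles, elongate rostrum the derived state is '0', and for the remaining characters it is '1'.
serrated mandibles: derived state '0' in Species Z only — an autapomorphy, so it tells us nothing about relationships among taxa.
elongate rostrum (derived state '0') is shared by Species F, Species N, Species Y, and Species Z — a synapomorphy uniting that clade.
keeled scales: derived state '1' in Species F and Species N only — synapomorphy for {Species F, Species N}.
wing venation reduced (derived state '1') is shared by Species F, Species N, and Species Z — a synapomorphy uniting that clade.
Most parsimonious ingroup topology: ((((Species N,Species F),Species Z),Species Y),Species M).
Species F and Species N form a cherry on this tree, so they are sister taxa.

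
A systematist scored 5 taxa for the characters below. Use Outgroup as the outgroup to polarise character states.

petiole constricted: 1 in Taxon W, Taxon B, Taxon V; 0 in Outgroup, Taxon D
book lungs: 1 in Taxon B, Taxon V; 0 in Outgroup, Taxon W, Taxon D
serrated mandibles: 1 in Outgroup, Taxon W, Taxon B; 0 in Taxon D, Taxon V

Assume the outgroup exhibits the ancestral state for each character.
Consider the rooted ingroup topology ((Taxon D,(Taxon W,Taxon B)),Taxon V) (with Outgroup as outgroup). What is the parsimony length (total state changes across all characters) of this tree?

6

Map each character onto ((Taxon D,(Taxon W,Taxon B)),Taxon V) (rooted by Outgroup) and count the minimum state changes it requires (Fitch parsimony):
petiole constricted: 2; book lungs: 2; serrated mandibles: 2.
Total tree length = 6.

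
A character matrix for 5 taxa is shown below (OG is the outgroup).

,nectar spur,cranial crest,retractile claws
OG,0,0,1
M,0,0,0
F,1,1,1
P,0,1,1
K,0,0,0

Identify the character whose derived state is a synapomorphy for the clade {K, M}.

Character polarity is set by the outgroup: the derived state is whichever differs from the outgroup's state, so for retractile claws the derived state is '0', and for the remaining characters it is '1'.
nectar spur (derived state '1') is unique to F (autapomorphy; uninformative for grouping).
Only F and P show the derived state '1' for cranial crest, supporting them as a clade.
retractile claws: derived state '0' in K and M only — synapomorphy for {K, M}.
Most parsimonious ingroup topology: ((M,K),(F,P)).
The clade {K, M} is supported by retractile claws: its derived state '0' occurs in exactly those taxa and in no other taxon (including the outgroup).

retractile claws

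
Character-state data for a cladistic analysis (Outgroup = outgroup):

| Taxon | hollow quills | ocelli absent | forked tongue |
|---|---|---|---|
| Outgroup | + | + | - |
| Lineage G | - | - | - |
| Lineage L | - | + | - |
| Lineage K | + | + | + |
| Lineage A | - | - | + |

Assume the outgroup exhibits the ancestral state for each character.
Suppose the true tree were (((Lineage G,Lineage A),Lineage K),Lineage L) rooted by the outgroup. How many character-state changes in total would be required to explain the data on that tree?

Map each character onto (((Lineage G,Lineage A),Lineage K),Lineage L) (rooted by Outgroup) and count the minimum state changes it requires (Fitch parsimony):
hollow quills: 2; ocelli absent: 1; forked tongue: 2.
Total tree length = 5.

5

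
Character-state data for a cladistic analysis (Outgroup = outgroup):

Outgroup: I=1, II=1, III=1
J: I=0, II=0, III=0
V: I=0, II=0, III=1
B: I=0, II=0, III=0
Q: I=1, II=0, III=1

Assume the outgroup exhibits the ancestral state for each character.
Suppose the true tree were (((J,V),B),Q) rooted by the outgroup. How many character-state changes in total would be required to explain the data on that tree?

Map each character onto (((J,V),B),Q) (rooted by Outgroup) and count the minimum state changes it requires (Fitch parsimony):
I: 1; II: 1; III: 2.
Total tree length = 4.

4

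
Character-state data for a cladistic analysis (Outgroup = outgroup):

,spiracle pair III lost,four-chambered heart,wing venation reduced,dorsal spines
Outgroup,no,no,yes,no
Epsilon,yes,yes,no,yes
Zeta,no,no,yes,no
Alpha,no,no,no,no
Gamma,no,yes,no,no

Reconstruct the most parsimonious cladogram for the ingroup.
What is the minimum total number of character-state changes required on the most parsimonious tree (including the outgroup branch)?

4

Character polarity is set by the outgroup: the derived state is whichever differs from the outgroup's state, so for wing venation reduced the derived state is 'no', and for the remaining characters it is 'yes'.
spiracle pair III lost: derived state 'yes' in Epsilon only — an autapomorphy, so it tells us nothing about relationships among taxa.
four-chambered heart: derived state 'yes' in Epsilon and Gamma only — synapomorphy for {Epsilon, Gamma}.
Only Alpha, Epsilon, and Gamma show the derived state 'no' for wing venation reduced, supporting them as a clade.
dorsal spines: derived state 'yes' in Epsilon only — an autapomorphy, so it tells us nothing about relationships among taxa.
Most parsimonious ingroup topology: ((Alpha,(Epsilon,Gamma)),Zeta).
Changes per character on this tree: spiracle pair III lost: 1; four-chambered heart: 1; wing venation reduced: 1; dorsal spines: 1.
Total = 4.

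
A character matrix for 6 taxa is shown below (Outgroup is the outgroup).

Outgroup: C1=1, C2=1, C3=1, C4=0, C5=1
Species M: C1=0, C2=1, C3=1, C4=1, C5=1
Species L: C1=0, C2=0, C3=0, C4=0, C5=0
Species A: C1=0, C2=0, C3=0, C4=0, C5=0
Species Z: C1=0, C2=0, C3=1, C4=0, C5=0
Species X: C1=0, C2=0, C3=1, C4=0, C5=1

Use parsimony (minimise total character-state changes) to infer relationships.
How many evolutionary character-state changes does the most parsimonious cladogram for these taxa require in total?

Character polarity is set by the outgroup: the derived state is whichever differs from the outgroup's state, so for C1, C2, C3, C5 the derived state is '0', and for the remaining characters it is '1'.
C1 (derived state '0') is shared by all ingroup taxa — unites the whole ingroup.
C2: derived state '0' in Species A, Species L, Species X, and Species Z only — synapomorphy for {Species A, Species L, Species X, Species Z}.
Only Species A and Species L show the derived state '0' for C3, supporting them as a clade.
C4: derived state '1' in Species M only — an autapomorphy, so it tells us nothing about relationships among taxa.
Only Species A, Species L, and Species Z show the derived state '0' for C5, supporting them as a clade.
Most parsimonious ingroup topology: (Species M,(((Species L,Species A),Species Z),Species X)).
Changes per character on this tree: C1: 1; C2: 1; C3: 1; C4: 1; C5: 1.
Total = 5.

5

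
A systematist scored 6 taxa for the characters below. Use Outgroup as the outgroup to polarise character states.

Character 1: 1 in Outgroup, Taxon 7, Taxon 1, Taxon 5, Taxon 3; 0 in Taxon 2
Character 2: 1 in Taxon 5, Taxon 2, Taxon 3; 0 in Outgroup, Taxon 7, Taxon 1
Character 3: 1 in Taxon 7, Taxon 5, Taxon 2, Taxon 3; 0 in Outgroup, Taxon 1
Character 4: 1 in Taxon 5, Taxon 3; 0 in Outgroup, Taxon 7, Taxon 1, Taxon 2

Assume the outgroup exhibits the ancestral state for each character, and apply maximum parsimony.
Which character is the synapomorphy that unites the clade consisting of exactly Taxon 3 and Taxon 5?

Character 4

Character polarity is set by the outgroup: the derived state is whichever differs from the outgroup's state, so for Character 1 the derived state is '0', and for the remaining characters it is '1'.
Character 1: derived state '0' in Taxon 2 only — an autapomorphy, so it tells us nothing about relationships among taxa.
Character 2 (derived state '1') is shared by Taxon 2, Taxon 3, and Taxon 5 — a synapomorphy uniting that clade.
Only Taxon 2, Taxon 3, Taxon 5, and Taxon 7 show the derived state '1' for Character 3, supporting them as a clade.
Character 4 (derived state '1') is shared by Taxon 3 and Taxon 5 — a synapomorphy uniting that clade.
Most parsimonious ingroup topology: ((Taxon 7,((Taxon 5,Taxon 3),Taxon 2)),Taxon 1).
The clade {Taxon 3, Taxon 5} is supported by Character 4: its derived state '1' occurs in exactly those taxa and in no other taxon (including the outgroup).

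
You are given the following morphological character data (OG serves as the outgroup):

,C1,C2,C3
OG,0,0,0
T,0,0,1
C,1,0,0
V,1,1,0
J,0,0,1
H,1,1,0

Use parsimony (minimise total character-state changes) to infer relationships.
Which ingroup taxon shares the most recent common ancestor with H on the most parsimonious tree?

The outgroup has state '0' for every character, so '1' is the derived state throughout.
C1 (derived state '1') is shared by C, H, and V — a synapomorphy uniting that clade.
Only H and V show the derived state '1' for C2, supporting them as a clade.
C3: derived state '1' in J and T only — synapomorphy for {J, T}.
Most parsimonious ingroup topology: (((V,H),C),(T,J)).
H and V form a cherry on this tree, so they are sister taxa.

V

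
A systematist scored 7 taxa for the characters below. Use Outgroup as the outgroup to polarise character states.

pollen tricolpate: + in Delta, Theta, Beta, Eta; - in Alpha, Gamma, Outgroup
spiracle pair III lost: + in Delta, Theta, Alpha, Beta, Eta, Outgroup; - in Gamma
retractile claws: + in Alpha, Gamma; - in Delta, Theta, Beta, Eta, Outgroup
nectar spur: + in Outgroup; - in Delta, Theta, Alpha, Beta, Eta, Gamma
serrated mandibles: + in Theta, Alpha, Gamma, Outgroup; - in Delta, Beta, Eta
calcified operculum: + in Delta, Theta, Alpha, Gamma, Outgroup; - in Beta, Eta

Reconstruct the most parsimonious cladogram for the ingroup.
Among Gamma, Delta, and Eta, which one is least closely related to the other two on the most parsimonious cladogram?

Gamma

Character polarity is set by the outgroup: the derived state is whichever differs from the outgroup's state, so for spiracle pair III lost, nectar spur, serrated mandibles, calcified operculum the derived state is '-', and for the remaining characters it is '+'.
Only Beta, Delta, Eta, and Theta show the derived state '+' for pollen tricolpate, supporting them as a clade.
spiracle pair III lost (derived state '-') is unique to Gamma (autapomorphy; uninformative for grouping).
retractile claws: derived state '+' in Alpha and Gamma only — synapomorphy for {Alpha, Gamma}.
nectar spur (derived state '-') is shared by all ingroup taxa — unites the whole ingroup.
Only Beta, Delta, and Eta show the derived state '-' for serrated mandibles, supporting them as a clade.
calcified operculum (derived state '-') is shared by Beta and Eta — a synapomorphy uniting that clade.
Most parsimonious ingroup topology: ((Alpha,Gamma),(((Eta,Beta),Delta),Theta)).
Delta and Eta share a more recent common ancestor with each other than either does with Gamma, so Gamma is the least closely related of the three.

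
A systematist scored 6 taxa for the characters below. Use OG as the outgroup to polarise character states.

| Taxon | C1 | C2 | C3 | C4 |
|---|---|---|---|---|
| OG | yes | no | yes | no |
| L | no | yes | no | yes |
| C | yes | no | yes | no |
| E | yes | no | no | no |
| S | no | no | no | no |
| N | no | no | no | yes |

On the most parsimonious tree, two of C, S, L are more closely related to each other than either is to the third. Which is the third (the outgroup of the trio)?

Character polarity is set by the outgroup: the derived state is whichever differs from the outgroup's state, so for C1, C3 the derived state is 'no', and for the remaining characters it is 'yes'.
C1 (derived state 'no') is shared by L, N, and S — a synapomorphy uniting that clade.
C2 (derived state 'yes') is unique to L (autapomorphy; uninformative for grouping).
Only E, L, N, and S show the derived state 'no' for C3, supporting them as a clade.
C4 (derived state 'yes') is shared by L and N — a synapomorphy uniting that clade.
Most parsimonious ingroup topology: ((((L,N),S),E),C).
L and S share a more recent common ancestor with each other than either does with C, so C is the least closely related of the three.

C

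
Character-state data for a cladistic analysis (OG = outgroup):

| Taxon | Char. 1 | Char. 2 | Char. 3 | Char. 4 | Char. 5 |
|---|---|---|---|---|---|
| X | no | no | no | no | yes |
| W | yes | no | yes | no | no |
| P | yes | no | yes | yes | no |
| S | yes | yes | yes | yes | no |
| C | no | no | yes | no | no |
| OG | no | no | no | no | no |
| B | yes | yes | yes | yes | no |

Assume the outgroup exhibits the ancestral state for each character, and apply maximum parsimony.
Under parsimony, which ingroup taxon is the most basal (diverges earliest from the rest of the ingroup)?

X

The outgroup has state 'no' for every character, so 'yes' is the derived state throughout.
Char. 1 (derived state 'yes') is shared by B, P, S, and W — a synapomorphy uniting that clade.
Char. 2 (derived state 'yes') is shared by B and S — a synapomorphy uniting that clade.
Only B, C, P, S, and W show the derived state 'yes' for Char. 3, supporting them as a clade.
Char. 4 (derived state 'yes') is shared by B, P, and S — a synapomorphy uniting that clade.
Char. 5 (derived state 'yes') is unique to X (autapomorphy; uninformative for grouping).
Most parsimonious ingroup topology: (((((B,S),P),W),C),X).
X is sister to the clade containing all other ingroup taxa, so it is the earliest-diverging (most basal) ingroup lineage.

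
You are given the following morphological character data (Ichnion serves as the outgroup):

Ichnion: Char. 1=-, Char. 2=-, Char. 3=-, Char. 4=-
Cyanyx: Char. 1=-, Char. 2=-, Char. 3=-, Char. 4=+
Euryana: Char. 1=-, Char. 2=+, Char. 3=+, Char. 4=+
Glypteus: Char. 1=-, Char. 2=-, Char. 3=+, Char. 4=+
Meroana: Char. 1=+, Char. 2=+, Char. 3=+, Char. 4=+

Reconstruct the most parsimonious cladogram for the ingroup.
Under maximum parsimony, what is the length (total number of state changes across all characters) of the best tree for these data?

4

The outgroup has state '-' for every character, so '+' is the derived state throughout.
Char. 1 (derived state '+') is unique to Meroana (autapomorphy; uninformative for grouping).
Only Euryana and Meroana show the derived state '+' for Char. 2, supporting them as a clade.
Char. 3: derived state '+' in Euryana, Glypteus, and Meroana only — synapomorphy for {Euryana, Glypteus, Meroana}.
Char. 4 (derived state '+') is shared by all ingroup taxa — unites the whole ingroup.
Most parsimonious ingroup topology: (Cyanyx,((Euryana,Meroana),Glypteus)).
Changes per character on this tree: Char. 1: 1; Char. 2: 1; Char. 3: 1; Char. 4: 1.
Total = 4.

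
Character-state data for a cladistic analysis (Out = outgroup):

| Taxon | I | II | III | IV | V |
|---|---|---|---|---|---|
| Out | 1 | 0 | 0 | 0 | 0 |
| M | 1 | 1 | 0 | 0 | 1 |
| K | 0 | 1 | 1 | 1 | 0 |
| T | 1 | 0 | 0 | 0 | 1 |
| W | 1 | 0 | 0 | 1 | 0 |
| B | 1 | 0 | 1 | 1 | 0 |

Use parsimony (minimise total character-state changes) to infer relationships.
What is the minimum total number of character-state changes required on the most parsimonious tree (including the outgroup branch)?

Character polarity is set by the outgroup: the derived state is whichever differs from the outgroup's state, so for I the derived state is '0', and for the remaining characters it is '1'.
I: derived state '0' in K only — an autapomorphy, so it tells us nothing about relationships among taxa.
II groups K and M, which is incompatible with the clades supported by the remaining characters; treating it as convergent (homoplasy) costs fewer steps than any alternative tree.
III (derived state '1') is shared by B and K — a synapomorphy uniting that clade.
IV (derived state '1') is shared by B, K, and W — a synapomorphy uniting that clade.
V (derived state '1') is shared by M and T — a synapomorphy uniting that clade.
Most parsimonious ingroup topology: (((B,K),W),(T,M)).
Changes per character on this tree: I: 1; II: 2; III: 1; IV: 1; V: 1.
Total = 6.

6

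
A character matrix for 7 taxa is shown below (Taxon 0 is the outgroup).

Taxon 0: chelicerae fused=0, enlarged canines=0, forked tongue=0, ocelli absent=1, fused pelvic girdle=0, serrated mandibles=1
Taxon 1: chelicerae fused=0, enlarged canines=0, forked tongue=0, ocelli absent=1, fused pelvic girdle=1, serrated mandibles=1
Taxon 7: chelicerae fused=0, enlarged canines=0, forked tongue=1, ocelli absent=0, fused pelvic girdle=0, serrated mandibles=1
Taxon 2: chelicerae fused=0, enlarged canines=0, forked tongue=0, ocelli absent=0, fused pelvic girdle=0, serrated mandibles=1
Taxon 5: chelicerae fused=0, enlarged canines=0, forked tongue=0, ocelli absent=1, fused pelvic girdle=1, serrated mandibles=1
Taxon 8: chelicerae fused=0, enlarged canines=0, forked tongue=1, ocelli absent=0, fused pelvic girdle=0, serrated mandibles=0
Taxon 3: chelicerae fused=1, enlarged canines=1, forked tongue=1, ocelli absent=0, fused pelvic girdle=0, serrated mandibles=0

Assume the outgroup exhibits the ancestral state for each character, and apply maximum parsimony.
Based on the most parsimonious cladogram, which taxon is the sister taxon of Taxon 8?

Character polarity is set by the outgroup: the derived state is whichever differs from the outgroup's state, so for ocelli absent, serrated mandibles the derived state is '0', and for the remaining characters it is '1'.
chelicerae fused: derived state '1' in Taxon 3 only — an autapomorphy, so it tells us nothing about relationships among taxa.
enlarged canines: derived state '1' in Taxon 3 only — an autapomorphy, so it tells us nothing about relationships among taxa.
Only Taxon 3, Taxon 7, and Taxon 8 show the derived state '1' for forked tongue, supporting them as a clade.
Only Taxon 2, Taxon 3, Taxon 7, and Taxon 8 show the derived state '0' for ocelli absent, supporting them as a clade.
fused pelvic girdle: derived state '1' in Taxon 1 and Taxon 5 only — synapomorphy for {Taxon 1, Taxon 5}.
serrated mandibles: derived state '0' in Taxon 3 and Taxon 8 only — synapomorphy for {Taxon 3, Taxon 8}.
Most parsimonious ingroup topology: ((Taxon 1,Taxon 5),((Taxon 7,(Taxon 8,Taxon 3)),Taxon 2)).
Taxon 8 and Taxon 3 form a cherry on this tree, so they are sister taxa.

Taxon 3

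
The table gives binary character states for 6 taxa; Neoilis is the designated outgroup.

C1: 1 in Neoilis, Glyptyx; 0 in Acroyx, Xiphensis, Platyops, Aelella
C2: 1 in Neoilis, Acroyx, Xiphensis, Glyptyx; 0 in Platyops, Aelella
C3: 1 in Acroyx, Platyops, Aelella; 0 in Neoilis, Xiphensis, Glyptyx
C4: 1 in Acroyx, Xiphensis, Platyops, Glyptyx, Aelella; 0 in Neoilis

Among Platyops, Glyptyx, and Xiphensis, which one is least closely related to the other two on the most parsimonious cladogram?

Character polarity is set by the outgroup: the derived state is whichever differs from the outgroup's state, so for C1, C2 the derived state is '0', and for the remaining characters it is '1'.
Only Acroyx, Aelella, Platyops, and Xiphensis show the derived state '0' for C1, supporting them as a clade.
C2: derived state '0' in Aelella and Platyops only — synapomorphy for {Aelella, Platyops}.
C3: derived state '1' in Acroyx, Aelella, and Platyops only — synapomorphy for {Acroyx, Aelella, Platyops}.
C4 (derived state '1') is shared by all ingroup taxa — unites the whole ingroup.
Most parsimonious ingroup topology: (((Acroyx,(Platyops,Aelella)),Xiphensis),Glyptyx).
Xiphensis and Platyops share a more recent common ancestor with each other than either does with Glyptyx, so Glyptyx is the least closely related of the three.

Glyptyx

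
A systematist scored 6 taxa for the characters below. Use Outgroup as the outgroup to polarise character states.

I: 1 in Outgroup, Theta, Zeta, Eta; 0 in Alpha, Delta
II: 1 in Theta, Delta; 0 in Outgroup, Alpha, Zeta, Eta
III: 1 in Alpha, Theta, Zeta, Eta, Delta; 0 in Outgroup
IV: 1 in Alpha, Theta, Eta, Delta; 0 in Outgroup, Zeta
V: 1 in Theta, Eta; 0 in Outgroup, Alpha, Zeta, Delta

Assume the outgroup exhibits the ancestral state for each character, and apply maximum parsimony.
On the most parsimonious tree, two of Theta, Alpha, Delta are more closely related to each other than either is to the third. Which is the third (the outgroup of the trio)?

Theta

Character polarity is set by the outgroup: the derived state is whichever differs from the outgroup's state, so for I the derived state is '0', and for the remaining characters it is '1'.
I (derived state '0') is shared by Alpha and Delta — a synapomorphy uniting that clade.
II groups Delta and Theta, which is incompatible with the clades supported by the remaining characters; treating it as convergent (homoplasy) costs fewer steps than any alternative tree.
III (derived state '1') is shared by all ingroup taxa — unites the whole ingroup.
Only Alpha, Delta, Eta, and Theta show the derived state '1' for IV, supporting them as a clade.
V (derived state '1') is shared by Eta and Theta — a synapomorphy uniting that clade.
Most parsimonious ingroup topology: (((Alpha,Delta),(Theta,Eta)),Zeta).
Alpha and Delta share a more recent common ancestor with each other than either does with Theta, so Theta is the least closely related of the three.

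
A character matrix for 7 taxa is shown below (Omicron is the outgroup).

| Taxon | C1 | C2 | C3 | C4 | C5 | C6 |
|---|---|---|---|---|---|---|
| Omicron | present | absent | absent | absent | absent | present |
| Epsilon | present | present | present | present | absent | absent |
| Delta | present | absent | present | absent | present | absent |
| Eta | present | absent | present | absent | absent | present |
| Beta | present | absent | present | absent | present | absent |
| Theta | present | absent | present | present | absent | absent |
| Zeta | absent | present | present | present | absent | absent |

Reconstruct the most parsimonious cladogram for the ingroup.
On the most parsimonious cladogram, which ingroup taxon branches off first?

Character polarity is set by the outgroup: the derived state is whichever differs from the outgroup's state, so for C1, C6 the derived state is 'absent', and for the remaining characters it is 'present'.
C1 (derived state 'absent') is unique to Zeta (autapomorphy; uninformative for grouping).
Only Epsilon and Zeta show the derived state 'present' for C2, supporting them as a clade.
C3 (derived state 'present') is shared by all ingroup taxa — unites the whole ingroup.
Only Epsilon, Theta, and Zeta show the derived state 'present' for C4, supporting them as a clade.
Only Beta and Delta show the derived state 'present' for C5, supporting them as a clade.
C6 (derived state 'absent') is shared by Beta, Delta, Epsilon, Theta, and Zeta — a synapomorphy uniting that clade.
Most parsimonious ingroup topology: ((((Epsilon,Zeta),Theta),(Delta,Beta)),Eta).
Eta is sister to the clade containing all other ingroup taxa, so it is the earliest-diverging (most basal) ingroup lineage.

Eta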